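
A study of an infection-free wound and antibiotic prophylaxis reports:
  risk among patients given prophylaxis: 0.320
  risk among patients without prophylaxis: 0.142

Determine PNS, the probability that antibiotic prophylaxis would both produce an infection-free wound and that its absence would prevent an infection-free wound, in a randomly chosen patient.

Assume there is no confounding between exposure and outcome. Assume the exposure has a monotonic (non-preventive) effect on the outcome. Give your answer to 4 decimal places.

Let p₁ = 0.32, p₀ = 0.142.
Under exogeneity and monotonicity, PNS = p₁ − p₀.
PNS = 0.32 − 0.142 = 0.178

PNS ≈ 0.1780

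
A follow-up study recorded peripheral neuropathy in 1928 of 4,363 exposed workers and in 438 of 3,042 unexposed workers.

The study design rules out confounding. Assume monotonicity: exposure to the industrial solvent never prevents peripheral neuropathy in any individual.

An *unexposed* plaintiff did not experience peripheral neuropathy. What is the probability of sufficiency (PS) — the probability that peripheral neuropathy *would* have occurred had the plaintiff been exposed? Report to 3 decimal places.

p₁ = P(outcome | exposed) = 1928/4363 = 0.4419
p₀ = P(outcome | unexposed) = 438/3042 = 0.14398
Under exogeneity and monotonicity, PS = (p₁ − p₀) / (1 − p₀).
PS = (0.4419 − 0.14398) / (1 − 0.14398) = 0.29791 / 0.85602 ≈ 0.3480

PS ≈ 0.348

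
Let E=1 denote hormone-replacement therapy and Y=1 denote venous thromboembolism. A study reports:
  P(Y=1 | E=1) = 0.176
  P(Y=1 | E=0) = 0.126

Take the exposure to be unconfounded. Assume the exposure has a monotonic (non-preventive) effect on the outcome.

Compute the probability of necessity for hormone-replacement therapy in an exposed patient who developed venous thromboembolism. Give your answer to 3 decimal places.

PN ≈ 0.284

Let p₁ = 0.176, p₀ = 0.126.
Under exogeneity and monotonicity, PN = (p₁ − p₀) / p₁.
PN = (0.176 − 0.126) / 0.176 = 0.05 / 0.176 ≈ 0.2841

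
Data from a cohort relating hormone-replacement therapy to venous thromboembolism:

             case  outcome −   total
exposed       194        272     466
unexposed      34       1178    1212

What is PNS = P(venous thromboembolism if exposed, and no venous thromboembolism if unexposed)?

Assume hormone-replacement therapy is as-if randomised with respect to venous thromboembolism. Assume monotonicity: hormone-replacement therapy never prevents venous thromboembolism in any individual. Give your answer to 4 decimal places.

PNS ≈ 0.3883

p₁ = P(outcome | exposed) = 194/466 = 0.41631
p₀ = P(outcome | unexposed) = 34/1212 = 0.028053
Under exogeneity and monotonicity, PNS = p₁ − p₀.
PNS = 0.41631 − 0.028053 = 0.38826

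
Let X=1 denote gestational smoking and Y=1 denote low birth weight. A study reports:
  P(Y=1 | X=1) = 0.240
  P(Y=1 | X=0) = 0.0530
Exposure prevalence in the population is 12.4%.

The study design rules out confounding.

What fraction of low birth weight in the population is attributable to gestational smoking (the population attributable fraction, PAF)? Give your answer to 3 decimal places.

PAF ≈ 0.304

Let p₁ = 0.24, p₀ = 0.053.
Overall risk P(Y=1) = π·p₁ + (1−π)·p₀ = 0.124×0.24 + 0.876×0.053 = 0.076188.
Under exogeneity, PAF = [P(Y=1) − p₀] / P(Y=1).
PAF = (0.076188 − 0.053) / 0.076188 ≈ 0.3044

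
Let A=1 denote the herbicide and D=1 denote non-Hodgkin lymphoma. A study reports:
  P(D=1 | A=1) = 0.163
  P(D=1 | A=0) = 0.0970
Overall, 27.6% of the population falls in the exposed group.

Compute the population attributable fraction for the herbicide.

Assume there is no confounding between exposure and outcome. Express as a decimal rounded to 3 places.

PAF ≈ 0.158

Let p₁ = 0.163, p₀ = 0.097.
Overall risk P(Y=1) = π·p₁ + (1−π)·p₀ = 0.276×0.163 + 0.724×0.097 = 0.11522.
Under exogeneity, PAF = [P(Y=1) − p₀] / P(Y=1).
PAF = (0.11522 − 0.097) / 0.11522 ≈ 0.1581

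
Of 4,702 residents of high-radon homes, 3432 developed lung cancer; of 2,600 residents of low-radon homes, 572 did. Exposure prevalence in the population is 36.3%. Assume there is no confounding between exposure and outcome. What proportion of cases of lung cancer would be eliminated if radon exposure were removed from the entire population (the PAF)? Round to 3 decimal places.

p₁ = P(outcome | exposed) = 3432/4702 = 0.7299
p₀ = P(outcome | unexposed) = 572/2600 = 0.22
Overall risk P(Y=1) = π·p₁ + (1−π)·p₀ = 0.363×0.7299 + 0.637×0.22 = 0.40509.
Under exogeneity, PAF = [P(Y=1) − p₀] / P(Y=1).
PAF = (0.40509 − 0.22) / 0.40509 ≈ 0.4569

PAF ≈ 0.457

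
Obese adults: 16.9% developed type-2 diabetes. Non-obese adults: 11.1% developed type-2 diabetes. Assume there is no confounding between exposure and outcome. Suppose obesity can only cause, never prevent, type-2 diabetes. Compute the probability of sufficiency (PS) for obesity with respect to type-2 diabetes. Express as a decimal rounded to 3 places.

PS ≈ 0.065

p₁ = 0.169, p₀ = 0.111.
Under exogeneity and monotonicity, PS = (p₁ − p₀) / (1 − p₀).
PS = (0.169 − 0.111) / (1 − 0.111) = 0.058 / 0.889 ≈ 0.0652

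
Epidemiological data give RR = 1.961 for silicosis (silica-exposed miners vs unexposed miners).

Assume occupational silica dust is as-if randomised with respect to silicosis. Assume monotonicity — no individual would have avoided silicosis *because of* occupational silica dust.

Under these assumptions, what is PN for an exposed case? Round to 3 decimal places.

PN ≈ 0.490

Under exogeneity and monotonicity, PN = (RR − 1) / RR = 1 − 1/RR.
PN = (1.961 − 1) / 1.961 = 0.961 / 1.961 ≈ 0.4901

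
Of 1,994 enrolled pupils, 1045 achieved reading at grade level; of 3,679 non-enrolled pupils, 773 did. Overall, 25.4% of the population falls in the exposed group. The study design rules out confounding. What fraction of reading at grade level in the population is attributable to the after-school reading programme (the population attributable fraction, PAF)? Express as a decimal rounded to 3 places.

p₁ = P(outcome | exposed) = 1045/1994 = 0.52407
p₀ = P(outcome | unexposed) = 773/3679 = 0.21011
Overall risk P(Y=1) = π·p₁ + (1−π)·p₀ = 0.254×0.52407 + 0.746×0.21011 = 0.28986.
Under exogeneity, PAF = [P(Y=1) − p₀] / P(Y=1).
PAF = (0.28986 − 0.21011) / 0.28986 ≈ 0.2751

PAF ≈ 0.275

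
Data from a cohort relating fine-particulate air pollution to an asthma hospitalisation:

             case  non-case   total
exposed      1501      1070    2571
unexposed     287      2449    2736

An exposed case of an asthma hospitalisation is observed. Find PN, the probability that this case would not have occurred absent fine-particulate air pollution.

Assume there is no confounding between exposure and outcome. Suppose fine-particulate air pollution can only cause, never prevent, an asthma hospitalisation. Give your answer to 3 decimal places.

PN ≈ 0.820

p₁ = P(outcome | exposed) = 1501/2571 = 0.58382
p₀ = P(outcome | unexposed) = 287/2736 = 0.1049
Under exogeneity and monotonicity, PN = (p₁ − p₀) / p₁.
PN = (0.58382 − 0.1049) / 0.58382 = 0.47892 / 0.58382 ≈ 0.8203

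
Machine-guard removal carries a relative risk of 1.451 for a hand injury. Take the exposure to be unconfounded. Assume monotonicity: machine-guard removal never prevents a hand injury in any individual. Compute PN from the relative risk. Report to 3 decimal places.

PN ≈ 0.311

Under exogeneity and monotonicity, PN = (RR − 1) / RR = 1 − 1/RR.
PN = (1.451 − 1) / 1.451 = 0.451 / 1.451 ≈ 0.3108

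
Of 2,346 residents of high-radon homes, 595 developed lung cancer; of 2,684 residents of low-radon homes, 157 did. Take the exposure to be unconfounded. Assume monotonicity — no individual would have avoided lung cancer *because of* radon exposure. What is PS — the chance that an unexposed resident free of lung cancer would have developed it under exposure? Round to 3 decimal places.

p₁ = P(outcome | exposed) = 595/2346 = 0.25362
p₀ = P(outcome | unexposed) = 157/2684 = 0.058495
Under exogeneity and monotonicity, PS = (p₁ − p₀) / (1 − p₀).
PS = (0.25362 − 0.058495) / (1 − 0.058495) = 0.19513 / 0.94151 ≈ 0.2073

PS ≈ 0.207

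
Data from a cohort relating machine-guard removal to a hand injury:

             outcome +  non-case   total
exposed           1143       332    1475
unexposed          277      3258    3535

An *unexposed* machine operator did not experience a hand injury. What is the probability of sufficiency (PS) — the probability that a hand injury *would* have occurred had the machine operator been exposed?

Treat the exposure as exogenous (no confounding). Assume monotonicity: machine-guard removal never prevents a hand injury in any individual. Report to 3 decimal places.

PS ≈ 0.756

p₁ = P(outcome | exposed) = 1143/1475 = 0.77492
p₀ = P(outcome | unexposed) = 277/3535 = 0.078359
Under exogeneity and monotonicity, PS = (p₁ − p₀)/(1 − p₀).
PS = (0.77492 − 0.078359) / 0.92164 ≈ 0.7558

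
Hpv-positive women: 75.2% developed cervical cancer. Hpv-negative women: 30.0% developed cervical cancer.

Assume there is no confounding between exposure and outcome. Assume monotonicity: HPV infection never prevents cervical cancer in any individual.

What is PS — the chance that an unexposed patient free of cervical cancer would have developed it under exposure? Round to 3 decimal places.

p₁ = 0.752, p₀ = 0.3.
Under exogeneity and monotonicity, PS = (p₁ − p₀) / (1 − p₀).
PS = (0.752 − 0.3) / (1 − 0.3) = 0.452 / 0.7 ≈ 0.6457

PS ≈ 0.646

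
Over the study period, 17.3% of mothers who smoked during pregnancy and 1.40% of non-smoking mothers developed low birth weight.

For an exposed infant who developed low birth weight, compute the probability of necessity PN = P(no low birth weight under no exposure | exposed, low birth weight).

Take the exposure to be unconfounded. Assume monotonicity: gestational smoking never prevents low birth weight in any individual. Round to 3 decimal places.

PN ≈ 0.919

p₁ = 0.173, p₀ = 0.014.
Under exogeneity and monotonicity, PN = (p₁ − p₀) / p₁.
PN = (0.173 − 0.014) / 0.173 = 0.159 / 0.173 ≈ 0.9191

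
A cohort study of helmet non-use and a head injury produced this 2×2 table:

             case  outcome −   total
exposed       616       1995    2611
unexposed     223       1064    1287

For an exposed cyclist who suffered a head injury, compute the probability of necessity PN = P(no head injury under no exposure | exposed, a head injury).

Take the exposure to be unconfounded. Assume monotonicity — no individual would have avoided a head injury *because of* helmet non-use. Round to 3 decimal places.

p₁ = P(outcome | exposed) = 616/2611 = 0.23592
p₀ = P(outcome | unexposed) = 223/1287 = 0.17327
Under exogeneity and monotonicity, PN = (p₁ − p₀)/p₁.
PN = (0.23592 − 0.17327) / 0.23592 ≈ 0.2656

PN ≈ 0.266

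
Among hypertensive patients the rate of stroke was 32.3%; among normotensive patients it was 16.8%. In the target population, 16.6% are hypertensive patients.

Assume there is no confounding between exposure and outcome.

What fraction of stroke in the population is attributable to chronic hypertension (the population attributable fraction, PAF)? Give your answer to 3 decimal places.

p₁ = 0.323, p₀ = 0.168.
Overall risk P(Y=1) = π·p₁ + (1−π)·p₀ = 0.166×0.323 + 0.834×0.168 = 0.19373.
Under exogeneity, PAF = [P(Y=1) − p₀] / P(Y=1).
PAF = (0.19373 − 0.168) / 0.19373 ≈ 0.1328

PAF ≈ 0.133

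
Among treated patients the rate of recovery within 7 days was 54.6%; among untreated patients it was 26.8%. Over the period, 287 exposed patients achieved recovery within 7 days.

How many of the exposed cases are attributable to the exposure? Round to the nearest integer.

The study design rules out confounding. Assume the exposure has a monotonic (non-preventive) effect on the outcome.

about 146 cases

p₁ = 0.546, p₀ = 0.268.
PN = (p₁ − p₀)/p₁ = (0.546 − 0.268) / 0.546 ≈ 0.50916.
Attributable cases ≈ PN × (exposed cases) = 0.50916 × 287 ≈ 146.13.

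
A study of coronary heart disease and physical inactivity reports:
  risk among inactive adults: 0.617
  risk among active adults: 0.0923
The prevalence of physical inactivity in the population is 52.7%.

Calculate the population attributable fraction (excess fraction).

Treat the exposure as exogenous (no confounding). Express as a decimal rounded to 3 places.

PAF ≈ 0.750

Let p₁ = 0.617, p₀ = 0.0923.
Overall risk P(Y=1) = π·p₁ + (1−π)·p₀ = 0.527×0.617 + 0.473×0.0923 = 0.36882.
Under exogeneity, PAF = [P(Y=1) − p₀] / P(Y=1).
PAF = (0.36882 − 0.0923) / 0.36882 ≈ 0.7497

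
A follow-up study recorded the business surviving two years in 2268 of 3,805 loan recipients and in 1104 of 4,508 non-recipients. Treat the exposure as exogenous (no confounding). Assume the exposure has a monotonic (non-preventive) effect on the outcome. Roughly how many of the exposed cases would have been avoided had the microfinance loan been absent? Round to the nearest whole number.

about 1336 cases

p₁ = P(outcome | exposed) = 2268/3805 = 0.59606
p₀ = P(outcome | unexposed) = 1104/4508 = 0.2449
PN = (p₁ − p₀)/p₁ = (0.59606 − 0.2449) / 0.59606 ≈ 0.58914.
Attributable cases ≈ PN × (exposed cases) = 0.58914 × 2268 ≈ 1336.16.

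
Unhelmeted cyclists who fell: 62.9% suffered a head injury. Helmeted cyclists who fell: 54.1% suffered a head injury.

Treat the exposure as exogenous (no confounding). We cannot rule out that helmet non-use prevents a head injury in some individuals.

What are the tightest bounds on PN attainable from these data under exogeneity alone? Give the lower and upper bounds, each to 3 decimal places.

0.140 ≤ PN ≤ 0.730

p₁ = 0.629, p₀ = 0.541.
Under exogeneity alone the bounds on PN are max{0,(p₁−p₀)/p₁} ≤ PN ≤ min{1,(1−p₀)/p₁}.
  lower = (p₁ − p₀)/p₁ = 0.088 / 0.629 ≈ 0.1399
  upper = min{1, (1 − p₀)/p₁} = 0.459 / 0.629 ≈ 0.7297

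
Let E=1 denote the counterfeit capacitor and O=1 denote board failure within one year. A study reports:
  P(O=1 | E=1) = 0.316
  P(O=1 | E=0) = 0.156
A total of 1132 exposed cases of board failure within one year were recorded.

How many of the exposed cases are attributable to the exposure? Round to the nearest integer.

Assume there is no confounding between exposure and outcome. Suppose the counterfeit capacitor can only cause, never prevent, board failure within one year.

about 573 cases

Let p₁ = 0.316, p₀ = 0.156.
PN = (p₁ − p₀)/p₁ = (0.316 − 0.156) / 0.316 ≈ 0.50633.
Attributable cases ≈ PN × (exposed cases) = 0.50633 × 1132 ≈ 573.16.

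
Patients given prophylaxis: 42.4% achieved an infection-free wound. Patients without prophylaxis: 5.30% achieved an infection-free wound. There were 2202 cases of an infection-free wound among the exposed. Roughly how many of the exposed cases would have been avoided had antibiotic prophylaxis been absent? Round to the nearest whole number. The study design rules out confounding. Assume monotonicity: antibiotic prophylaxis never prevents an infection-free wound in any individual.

about 1927 cases

p₁ = 0.424, p₀ = 0.053.
PN = (p₁ − p₀)/p₁ = (0.424 − 0.053) / 0.424 ≈ 0.87500.
Attributable cases ≈ PN × (exposed cases) = 0.87500 × 2202 ≈ 1926.75.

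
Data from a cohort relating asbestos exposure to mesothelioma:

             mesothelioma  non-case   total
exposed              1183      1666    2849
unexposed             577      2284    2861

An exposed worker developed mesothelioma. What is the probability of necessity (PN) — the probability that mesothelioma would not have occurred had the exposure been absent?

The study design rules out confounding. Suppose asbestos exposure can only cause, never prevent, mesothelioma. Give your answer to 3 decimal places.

PN ≈ 0.514

p₁ = P(outcome | exposed) = 1183/2849 = 0.41523
p₀ = P(outcome | unexposed) = 577/2861 = 0.20168
Under exogeneity and monotonicity, PN = (p₁ − p₀) / p₁.
PN = (0.41523 − 0.20168) / 0.41523 = 0.21356 / 0.41523 ≈ 0.5143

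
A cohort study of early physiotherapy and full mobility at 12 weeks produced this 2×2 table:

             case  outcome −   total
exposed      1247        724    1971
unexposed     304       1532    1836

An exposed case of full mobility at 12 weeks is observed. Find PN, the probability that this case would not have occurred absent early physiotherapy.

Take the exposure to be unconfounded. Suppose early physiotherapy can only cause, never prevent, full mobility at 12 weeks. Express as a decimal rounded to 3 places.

PN ≈ 0.738

p₁ = P(outcome | exposed) = 1247/1971 = 0.63267
p₀ = P(outcome | unexposed) = 304/1836 = 0.16558
Under exogeneity and monotonicity, PN = (p₁ − p₀)/p₁.
PN = (0.63267 − 0.16558) / 0.63267 ≈ 0.7383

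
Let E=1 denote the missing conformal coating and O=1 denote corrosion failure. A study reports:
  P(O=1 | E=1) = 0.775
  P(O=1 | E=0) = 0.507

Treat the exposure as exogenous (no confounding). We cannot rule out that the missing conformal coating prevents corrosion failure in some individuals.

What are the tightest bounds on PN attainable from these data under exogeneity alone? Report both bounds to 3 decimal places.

Let p₁ = 0.775, p₀ = 0.507.
Under exogeneity alone the bounds on PN are max{0,(p₁−p₀)/p₁} ≤ PN ≤ min{1,(1−p₀)/p₁}.
  lower = (p₁ − p₀)/p₁ = 0.268 / 0.775 ≈ 0.3458
  upper = min{1, (1 − p₀)/p₁} = 0.493 / 0.775 ≈ 0.6361

0.346 ≤ PN ≤ 0.636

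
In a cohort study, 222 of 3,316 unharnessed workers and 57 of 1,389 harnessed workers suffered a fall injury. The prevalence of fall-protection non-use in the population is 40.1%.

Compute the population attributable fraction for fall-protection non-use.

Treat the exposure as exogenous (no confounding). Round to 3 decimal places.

PAF ≈ 0.202

p₁ = P(outcome | exposed) = 222/3316 = 0.066948
p₀ = P(outcome | unexposed) = 57/1389 = 0.041037
Overall risk P(Y=1) = π·p₁ + (1−π)·p₀ = 0.401×0.066948 + 0.599×0.041037 = 0.051427.
Under exogeneity, PAF = [P(Y=1) − p₀] / P(Y=1).
PAF = (0.051427 − 0.041037) / 0.051427 ≈ 0.2020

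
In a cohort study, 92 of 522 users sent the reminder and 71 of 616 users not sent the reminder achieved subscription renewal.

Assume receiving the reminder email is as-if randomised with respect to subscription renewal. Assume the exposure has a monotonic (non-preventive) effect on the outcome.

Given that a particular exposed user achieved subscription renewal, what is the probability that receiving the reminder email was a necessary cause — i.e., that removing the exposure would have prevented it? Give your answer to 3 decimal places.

p₁ = P(outcome | exposed) = 92/522 = 0.17625
p₀ = P(outcome | unexposed) = 71/616 = 0.11526
Under exogeneity and monotonicity, PN = (p₁ − p₀) / p₁.
PN = (0.17625 − 0.11526) / 0.17625 = 0.060985 / 0.17625 ≈ 0.3460

PN ≈ 0.346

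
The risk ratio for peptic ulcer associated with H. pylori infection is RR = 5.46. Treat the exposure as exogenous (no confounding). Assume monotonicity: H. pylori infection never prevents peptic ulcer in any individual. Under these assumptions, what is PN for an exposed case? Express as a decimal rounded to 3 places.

Under exogeneity and monotonicity, PN = (RR − 1) / RR = 1 − 1/RR.
PN = (5.46 − 1) / 5.46 = 4.46 / 5.46 ≈ 0.8168

PN ≈ 0.817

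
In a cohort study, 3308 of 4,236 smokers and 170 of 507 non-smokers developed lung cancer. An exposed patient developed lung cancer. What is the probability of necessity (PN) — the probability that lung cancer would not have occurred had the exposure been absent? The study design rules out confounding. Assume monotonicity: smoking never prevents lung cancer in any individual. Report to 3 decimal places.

PN ≈ 0.571

p₁ = P(outcome | exposed) = 3308/4236 = 0.78093
p₀ = P(outcome | unexposed) = 170/507 = 0.33531
Under exogeneity and monotonicity, PN = (p₁ − p₀) / p₁.
PN = (0.78093 − 0.33531) / 0.78093 = 0.44562 / 0.78093 ≈ 0.5706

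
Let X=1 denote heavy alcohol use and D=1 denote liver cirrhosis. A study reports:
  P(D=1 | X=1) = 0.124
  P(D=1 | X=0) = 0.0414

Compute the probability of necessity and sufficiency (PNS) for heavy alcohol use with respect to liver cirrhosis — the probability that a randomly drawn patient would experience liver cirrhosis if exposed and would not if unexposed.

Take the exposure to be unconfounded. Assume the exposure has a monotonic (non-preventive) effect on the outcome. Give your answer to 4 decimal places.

Let p₁ = 0.124, p₀ = 0.0414.
Under exogeneity and monotonicity, PNS = p₁ − p₀.
PNS = 0.124 − 0.0414 = 0.0826

PNS ≈ 0.0826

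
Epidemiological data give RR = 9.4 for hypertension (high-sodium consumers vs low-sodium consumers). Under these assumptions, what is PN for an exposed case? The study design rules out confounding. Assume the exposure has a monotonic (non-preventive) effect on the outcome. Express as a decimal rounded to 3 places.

PN ≈ 0.894

Under exogeneity and monotonicity, PN = (RR − 1) / RR = 1 − 1/RR.
PN = (9.4 − 1) / 9.4 = 8.4 / 9.4 ≈ 0.8936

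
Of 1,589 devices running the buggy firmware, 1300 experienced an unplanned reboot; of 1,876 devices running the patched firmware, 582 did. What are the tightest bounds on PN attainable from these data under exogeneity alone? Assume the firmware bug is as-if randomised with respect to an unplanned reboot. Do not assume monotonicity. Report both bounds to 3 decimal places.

p₁ = P(outcome | exposed) = 1300/1589 = 0.81812
p₀ = P(outcome | unexposed) = 582/1876 = 0.31023
Under exogeneity alone the bounds on PN are max{0,(p₁−p₀)/p₁} ≤ PN ≤ min{1,(1−p₀)/p₁}.
  lower = (p₁ − p₀)/p₁ = 0.50789 / 0.81812 ≈ 0.6208
  upper = min{1, (1 − p₀)/p₁} = 0.68977 / 0.81812 ≈ 0.8431

0.621 ≤ PN ≤ 0.843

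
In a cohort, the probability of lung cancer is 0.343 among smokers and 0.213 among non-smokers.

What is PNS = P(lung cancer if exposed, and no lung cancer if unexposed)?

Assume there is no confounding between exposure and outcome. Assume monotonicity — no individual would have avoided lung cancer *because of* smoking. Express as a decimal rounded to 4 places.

PNS ≈ 0.1300

Let p₁ = 0.343, p₀ = 0.213.
Under exogeneity and monotonicity, PNS = p₁ − p₀.
PNS = 0.343 − 0.213 = 0.13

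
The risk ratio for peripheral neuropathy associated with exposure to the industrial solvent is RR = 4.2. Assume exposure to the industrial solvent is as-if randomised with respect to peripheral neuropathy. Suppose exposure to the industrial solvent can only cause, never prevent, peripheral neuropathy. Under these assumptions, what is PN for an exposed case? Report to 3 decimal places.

Under exogeneity and monotonicity, PN = (RR − 1) / RR = 1 − 1/RR.
PN = (4.2 − 1) / 4.2 = 3.2 / 4.2 ≈ 0.7619

PN ≈ 0.762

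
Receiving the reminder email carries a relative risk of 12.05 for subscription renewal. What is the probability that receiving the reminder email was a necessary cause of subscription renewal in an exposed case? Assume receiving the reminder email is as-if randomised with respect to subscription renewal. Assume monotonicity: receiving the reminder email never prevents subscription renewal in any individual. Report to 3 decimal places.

Under exogeneity and monotonicity, PN = (RR − 1) / RR = 1 − 1/RR.
PN = (12.05 − 1) / 12.05 = 11.05 / 12.05 ≈ 0.9170

PN ≈ 0.917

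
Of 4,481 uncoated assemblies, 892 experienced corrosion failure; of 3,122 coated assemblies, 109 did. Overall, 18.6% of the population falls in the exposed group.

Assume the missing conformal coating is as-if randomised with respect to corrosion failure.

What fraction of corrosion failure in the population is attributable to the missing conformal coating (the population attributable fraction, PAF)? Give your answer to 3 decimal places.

PAF ≈ 0.467

p₁ = P(outcome | exposed) = 892/4481 = 0.19906
p₀ = P(outcome | unexposed) = 109/3122 = 0.034914
Overall risk P(Y=1) = π·p₁ + (1−π)·p₀ = 0.186×0.19906 + 0.814×0.034914 = 0.065445.
Under exogeneity, PAF = [P(Y=1) − p₀] / P(Y=1).
PAF = (0.065445 − 0.034914) / 0.065445 ≈ 0.4665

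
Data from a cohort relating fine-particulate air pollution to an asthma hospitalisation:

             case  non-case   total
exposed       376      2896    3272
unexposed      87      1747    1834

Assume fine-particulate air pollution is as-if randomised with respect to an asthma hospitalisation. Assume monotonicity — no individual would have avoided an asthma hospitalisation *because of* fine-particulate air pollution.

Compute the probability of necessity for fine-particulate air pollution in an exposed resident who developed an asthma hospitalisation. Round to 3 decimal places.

PN ≈ 0.587

p₁ = P(outcome | exposed) = 376/3272 = 0.11491
p₀ = P(outcome | unexposed) = 87/1834 = 0.047437
Under exogeneity and monotonicity, PN = (p₁ − p₀)/p₁.
PN = (0.11491 − 0.047437) / 0.11491 ≈ 0.5872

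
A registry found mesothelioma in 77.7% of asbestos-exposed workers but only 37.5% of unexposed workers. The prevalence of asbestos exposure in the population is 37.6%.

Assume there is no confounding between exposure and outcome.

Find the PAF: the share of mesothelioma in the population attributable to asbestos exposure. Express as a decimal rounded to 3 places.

PAF ≈ 0.287

p₁ = 0.777, p₀ = 0.375.
Overall risk P(Y=1) = π·p₁ + (1−π)·p₀ = 0.376×0.777 + 0.624×0.375 = 0.52615.
Under exogeneity, PAF = [P(Y=1) − p₀] / P(Y=1).
PAF = (0.52615 − 0.375) / 0.52615 ≈ 0.2873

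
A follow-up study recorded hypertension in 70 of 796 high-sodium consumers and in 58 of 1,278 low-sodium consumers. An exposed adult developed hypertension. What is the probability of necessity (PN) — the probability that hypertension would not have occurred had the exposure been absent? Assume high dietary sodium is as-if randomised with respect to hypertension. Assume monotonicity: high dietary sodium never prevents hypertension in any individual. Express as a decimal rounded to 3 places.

PN ≈ 0.484

p₁ = P(outcome | exposed) = 70/796 = 0.08794
p₀ = P(outcome | unexposed) = 58/1278 = 0.045383
Under exogeneity and monotonicity, PN = (p₁ − p₀) / p₁.
PN = (0.08794 − 0.045383) / 0.08794 = 0.042556 / 0.08794 ≈ 0.4839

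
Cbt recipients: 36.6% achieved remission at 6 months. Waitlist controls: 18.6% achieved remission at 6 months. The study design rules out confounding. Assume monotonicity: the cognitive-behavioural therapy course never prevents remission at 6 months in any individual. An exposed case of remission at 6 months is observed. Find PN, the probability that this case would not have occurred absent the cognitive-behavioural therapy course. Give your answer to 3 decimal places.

p₁ = 0.366, p₀ = 0.186.
Under exogeneity and monotonicity, PN = (p₁ − p₀) / p₁.
PN = (0.366 − 0.186) / 0.366 = 0.18 / 0.366 ≈ 0.4918

PN ≈ 0.492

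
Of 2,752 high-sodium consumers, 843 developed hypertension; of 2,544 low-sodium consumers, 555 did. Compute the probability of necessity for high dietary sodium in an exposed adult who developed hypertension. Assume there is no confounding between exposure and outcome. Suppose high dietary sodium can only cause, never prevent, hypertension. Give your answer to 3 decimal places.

p₁ = P(outcome | exposed) = 843/2752 = 0.30632
p₀ = P(outcome | unexposed) = 555/2544 = 0.21816
Under exogeneity and monotonicity, PN = (p₁ − p₀) / p₁.
PN = (0.30632 − 0.21816) / 0.30632 = 0.088162 / 0.30632 ≈ 0.2878

PN ≈ 0.288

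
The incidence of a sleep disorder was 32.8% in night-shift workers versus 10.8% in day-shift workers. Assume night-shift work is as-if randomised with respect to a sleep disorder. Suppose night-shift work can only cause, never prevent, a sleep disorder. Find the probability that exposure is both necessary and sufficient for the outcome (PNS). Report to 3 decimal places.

p₁ = 0.328, p₀ = 0.108.
Under exogeneity and monotonicity, PNS = p₁ − p₀.
PNS = 0.328 − 0.108 = 0.22

PNS ≈ 0.220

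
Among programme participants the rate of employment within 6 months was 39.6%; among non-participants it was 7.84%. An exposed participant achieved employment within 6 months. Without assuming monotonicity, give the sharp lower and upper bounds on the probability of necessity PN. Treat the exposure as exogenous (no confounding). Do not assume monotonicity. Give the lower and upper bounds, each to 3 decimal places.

p₁ = 0.396, p₀ = 0.0784.
Under exogeneity alone the bounds on PN are max{0,(p₁−p₀)/p₁} ≤ PN ≤ min{1,(1−p₀)/p₁}.
  lower = (p₁ − p₀)/p₁ = 0.3176 / 0.396 ≈ 0.8020
  upper = min{1, (1 − p₀)/p₁} = 0.9216 / 0.396 ≈ 2.3273 → capped at 1

0.802 ≤ PN ≤ 1.000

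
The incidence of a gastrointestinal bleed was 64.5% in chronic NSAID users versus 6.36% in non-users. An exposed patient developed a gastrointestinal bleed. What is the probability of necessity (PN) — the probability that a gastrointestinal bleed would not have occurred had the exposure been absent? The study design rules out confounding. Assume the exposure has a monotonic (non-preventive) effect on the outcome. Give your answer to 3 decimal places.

PN ≈ 0.901

p₁ = 0.645, p₀ = 0.0636.
Under exogeneity and monotonicity, PN = (p₁ − p₀) / p₁.
PN = (0.645 − 0.0636) / 0.645 = 0.5814 / 0.645 ≈ 0.9014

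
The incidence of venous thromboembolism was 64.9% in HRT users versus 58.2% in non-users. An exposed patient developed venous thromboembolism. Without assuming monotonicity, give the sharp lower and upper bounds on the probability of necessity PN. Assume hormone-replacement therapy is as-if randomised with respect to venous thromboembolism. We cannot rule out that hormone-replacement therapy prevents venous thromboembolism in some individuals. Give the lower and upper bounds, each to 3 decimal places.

0.103 ≤ PN ≤ 0.644

p₁ = 0.649, p₀ = 0.582.
Under exogeneity alone the bounds on PN are max{0,(p₁−p₀)/p₁} ≤ PN ≤ min{1,(1−p₀)/p₁}.
  lower = (p₁ − p₀)/p₁ = 0.067 / 0.649 ≈ 0.1032
  upper = min{1, (1 − p₀)/p₁} = 0.418 / 0.649 ≈ 0.6441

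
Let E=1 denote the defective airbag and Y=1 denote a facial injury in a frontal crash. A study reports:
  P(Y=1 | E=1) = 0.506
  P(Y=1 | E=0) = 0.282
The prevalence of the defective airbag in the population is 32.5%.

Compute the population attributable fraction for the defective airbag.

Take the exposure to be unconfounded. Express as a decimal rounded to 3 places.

Let p₁ = 0.506, p₀ = 0.282.
Overall risk P(Y=1) = π·p₁ + (1−π)·p₀ = 0.325×0.506 + 0.675×0.282 = 0.3548.
Under exogeneity, PAF = [P(Y=1) − p₀] / P(Y=1).
PAF = (0.3548 − 0.282) / 0.3548 ≈ 0.2052

PAF ≈ 0.205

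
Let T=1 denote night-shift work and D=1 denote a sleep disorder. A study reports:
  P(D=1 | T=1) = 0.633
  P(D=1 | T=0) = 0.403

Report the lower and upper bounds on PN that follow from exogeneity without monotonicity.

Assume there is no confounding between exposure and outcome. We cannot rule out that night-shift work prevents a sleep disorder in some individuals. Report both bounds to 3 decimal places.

Let p₁ = 0.633, p₀ = 0.403.
Under exogeneity alone the bounds on PN are max{0,(p₁−p₀)/p₁} ≤ PN ≤ min{1,(1−p₀)/p₁}.
  lower = (p₁ − p₀)/p₁ = 0.23 / 0.633 ≈ 0.3633
  upper = min{1, (1 − p₀)/p₁} = 0.597 / 0.633 ≈ 0.9431

0.363 ≤ PN ≤ 0.943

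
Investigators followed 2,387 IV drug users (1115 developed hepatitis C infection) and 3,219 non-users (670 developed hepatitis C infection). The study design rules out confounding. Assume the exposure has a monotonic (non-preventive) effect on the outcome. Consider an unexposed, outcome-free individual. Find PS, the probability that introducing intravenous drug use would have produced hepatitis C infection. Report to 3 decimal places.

PS ≈ 0.327

p₁ = P(outcome | exposed) = 1115/2387 = 0.46711
p₀ = P(outcome | unexposed) = 670/3219 = 0.20814
Under exogeneity and monotonicity, PS = (p₁ − p₀) / (1 − p₀).
PS = (0.46711 − 0.20814) / (1 − 0.20814) = 0.25897 / 0.79186 ≈ 0.3270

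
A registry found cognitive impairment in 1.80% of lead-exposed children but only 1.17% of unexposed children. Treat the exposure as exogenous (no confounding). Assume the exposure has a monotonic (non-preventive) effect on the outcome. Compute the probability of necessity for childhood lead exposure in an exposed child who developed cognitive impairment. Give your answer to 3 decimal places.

PN ≈ 0.350

p₁ = 0.018, p₀ = 0.0117.
Under exogeneity and monotonicity, PN = (p₁ − p₀) / p₁.
PN = (0.018 − 0.0117) / 0.018 = 0.0063 / 0.018 ≈ 0.3500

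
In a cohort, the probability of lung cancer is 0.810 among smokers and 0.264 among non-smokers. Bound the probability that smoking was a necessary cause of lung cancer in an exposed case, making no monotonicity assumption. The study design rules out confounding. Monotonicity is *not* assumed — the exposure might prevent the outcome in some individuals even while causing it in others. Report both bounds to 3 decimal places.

0.674 ≤ PN ≤ 0.909

Let p₁ = 0.81, p₀ = 0.264.
Under exogeneity alone the bounds on PN are max{0,(p₁−p₀)/p₁} ≤ PN ≤ min{1,(1−p₀)/p₁}.
  lower = (p₁ − p₀)/p₁ = 0.546 / 0.81 ≈ 0.6741
  upper = min{1, (1 − p₀)/p₁} = 0.736 / 0.81 ≈ 0.9086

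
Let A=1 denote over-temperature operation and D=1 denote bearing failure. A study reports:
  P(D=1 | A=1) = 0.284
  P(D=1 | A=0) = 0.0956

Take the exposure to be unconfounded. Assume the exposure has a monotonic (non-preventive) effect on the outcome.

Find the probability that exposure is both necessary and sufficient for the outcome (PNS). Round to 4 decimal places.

Let p₁ = 0.284, p₀ = 0.0956.
Under exogeneity and monotonicity, PNS = p₁ − p₀.
PNS = 0.284 − 0.0956 = 0.1884

PNS ≈ 0.1884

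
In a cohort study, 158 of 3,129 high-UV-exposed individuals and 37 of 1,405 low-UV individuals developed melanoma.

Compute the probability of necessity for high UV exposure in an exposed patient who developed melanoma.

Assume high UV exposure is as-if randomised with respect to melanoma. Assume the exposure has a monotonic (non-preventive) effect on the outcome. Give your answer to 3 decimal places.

p₁ = P(outcome | exposed) = 158/3129 = 0.050495
p₀ = P(outcome | unexposed) = 37/1405 = 0.026335
Under exogeneity and monotonicity, PN = (p₁ − p₀) / p₁.
PN = (0.050495 − 0.026335) / 0.050495 = 0.024161 / 0.050495 ≈ 0.4785

PN ≈ 0.478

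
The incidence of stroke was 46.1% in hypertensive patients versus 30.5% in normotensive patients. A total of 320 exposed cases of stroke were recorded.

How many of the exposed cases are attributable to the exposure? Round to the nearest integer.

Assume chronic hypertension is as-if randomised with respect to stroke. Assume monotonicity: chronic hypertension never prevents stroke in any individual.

p₁ = 0.461, p₀ = 0.305.
PN = (p₁ − p₀)/p₁ = (0.461 − 0.305) / 0.461 ≈ 0.33839.
Attributable cases ≈ PN × (exposed cases) = 0.33839 × 320 ≈ 108.29.

about 108 cases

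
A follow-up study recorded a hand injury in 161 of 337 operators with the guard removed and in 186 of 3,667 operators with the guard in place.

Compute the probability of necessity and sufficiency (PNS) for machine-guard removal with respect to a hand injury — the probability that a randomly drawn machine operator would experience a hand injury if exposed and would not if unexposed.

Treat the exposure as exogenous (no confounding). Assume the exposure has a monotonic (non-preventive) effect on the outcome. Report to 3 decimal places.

p₁ = P(outcome | exposed) = 161/337 = 0.47774
p₀ = P(outcome | unexposed) = 186/3667 = 0.050723
Under exogeneity and monotonicity, PNS = p₁ − p₀.
PNS = 0.47774 − 0.050723 = 0.42702

PNS ≈ 0.427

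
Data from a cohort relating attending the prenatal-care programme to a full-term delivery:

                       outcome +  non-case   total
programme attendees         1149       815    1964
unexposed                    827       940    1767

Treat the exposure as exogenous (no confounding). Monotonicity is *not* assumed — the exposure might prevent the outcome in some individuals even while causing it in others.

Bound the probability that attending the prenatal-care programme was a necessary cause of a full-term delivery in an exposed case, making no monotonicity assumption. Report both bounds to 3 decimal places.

p₁ = P(outcome | exposed) = 1149/1964 = 0.58503
p₀ = P(outcome | unexposed) = 827/1767 = 0.46802
Under exogeneity alone the bounds on PN are max{0,(p₁−p₀)/p₁} ≤ PN ≤ min{1,(1−p₀)/p₁}.
  lower = (p₁ − p₀)/p₁ = 0.11701 / 0.58503 ≈ 0.2000
  upper = min{1, (1 − p₀)/p₁} = 0.53198 / 0.58503 ≈ 0.9093

0.200 ≤ PN ≤ 0.909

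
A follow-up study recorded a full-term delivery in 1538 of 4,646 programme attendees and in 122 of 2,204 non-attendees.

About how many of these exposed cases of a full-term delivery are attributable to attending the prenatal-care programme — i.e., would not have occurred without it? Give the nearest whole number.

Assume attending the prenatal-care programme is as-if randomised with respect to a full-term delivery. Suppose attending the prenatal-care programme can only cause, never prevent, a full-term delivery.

about 1281 cases

p₁ = P(outcome | exposed) = 1538/4646 = 0.33104
p₀ = P(outcome | unexposed) = 122/2204 = 0.055354
PN = (p₁ − p₀)/p₁ = (0.33104 − 0.055354) / 0.33104 ≈ 0.83279.
Attributable cases ≈ PN × (exposed cases) = 0.83279 × 1538 ≈ 1280.83.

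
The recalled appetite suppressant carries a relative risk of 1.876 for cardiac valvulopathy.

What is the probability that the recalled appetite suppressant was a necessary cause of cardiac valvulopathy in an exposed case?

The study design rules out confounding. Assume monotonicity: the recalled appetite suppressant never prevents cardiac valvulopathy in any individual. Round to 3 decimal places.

Under exogeneity and monotonicity, PN = (RR − 1) / RR = 1 − 1/RR.
PN = (1.876 − 1) / 1.876 = 0.876 / 1.876 ≈ 0.4670

PN ≈ 0.467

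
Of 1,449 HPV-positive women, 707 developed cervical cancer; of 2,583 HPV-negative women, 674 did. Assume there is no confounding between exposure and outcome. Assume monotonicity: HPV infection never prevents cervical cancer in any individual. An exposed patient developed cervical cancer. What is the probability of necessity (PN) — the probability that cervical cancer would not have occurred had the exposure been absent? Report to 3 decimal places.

PN ≈ 0.465

p₁ = P(outcome | exposed) = 707/1449 = 0.48792
p₀ = P(outcome | unexposed) = 674/2583 = 0.26094
Under exogeneity and monotonicity, PN = (p₁ − p₀) / p₁.
PN = (0.48792 − 0.26094) / 0.48792 = 0.22699 / 0.48792 ≈ 0.4652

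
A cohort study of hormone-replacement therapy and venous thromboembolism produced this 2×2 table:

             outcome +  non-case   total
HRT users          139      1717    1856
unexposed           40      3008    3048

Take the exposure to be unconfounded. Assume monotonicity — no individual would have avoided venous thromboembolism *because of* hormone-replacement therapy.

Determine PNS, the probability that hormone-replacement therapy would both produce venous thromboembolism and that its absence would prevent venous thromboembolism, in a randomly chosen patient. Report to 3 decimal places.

PNS ≈ 0.062

p₁ = P(outcome | exposed) = 139/1856 = 0.074892
p₀ = P(outcome | unexposed) = 40/3048 = 0.013123
Under exogeneity and monotonicity, PNS = p₁ − p₀.
PNS = 0.074892 − 0.013123 = 0.061769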